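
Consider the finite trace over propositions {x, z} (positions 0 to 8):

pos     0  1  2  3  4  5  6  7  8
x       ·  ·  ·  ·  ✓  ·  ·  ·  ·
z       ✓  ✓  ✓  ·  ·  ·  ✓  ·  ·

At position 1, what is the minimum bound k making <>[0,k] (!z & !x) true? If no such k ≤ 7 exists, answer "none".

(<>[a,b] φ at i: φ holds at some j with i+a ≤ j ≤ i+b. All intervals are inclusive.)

Scan j = 1,2,… for (!z & !x):
  j=1: fails
  j=2: fails
  j=3: holds
First hit at j=3, so smallest k = 3-1 = 2.

2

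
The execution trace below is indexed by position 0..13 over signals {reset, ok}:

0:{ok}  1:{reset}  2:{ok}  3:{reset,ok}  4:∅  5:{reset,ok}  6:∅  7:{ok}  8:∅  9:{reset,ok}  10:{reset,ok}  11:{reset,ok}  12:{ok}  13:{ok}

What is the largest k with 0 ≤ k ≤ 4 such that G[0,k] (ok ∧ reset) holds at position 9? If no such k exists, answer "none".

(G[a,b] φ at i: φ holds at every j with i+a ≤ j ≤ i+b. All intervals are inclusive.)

(ok ∧ reset) must hold from j=9 onward; find where it first fails.
  j=9: holds
  j=10: holds
  j=11: holds
  j=12: fails
Holds on [9,11], so largest k = 2.

2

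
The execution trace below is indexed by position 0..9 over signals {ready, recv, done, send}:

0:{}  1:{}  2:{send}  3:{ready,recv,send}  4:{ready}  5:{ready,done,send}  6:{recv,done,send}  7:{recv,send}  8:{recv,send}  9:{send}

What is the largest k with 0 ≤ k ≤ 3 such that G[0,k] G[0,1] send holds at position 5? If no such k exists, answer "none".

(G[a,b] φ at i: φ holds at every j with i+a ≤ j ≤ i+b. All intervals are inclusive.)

3

G[0,1] send must hold from j=5 onward; find where it first fails.
  j=5: holds
  j=6: holds
  j=7: holds
  j=8: holds
Holds through j=8; largest k = 3.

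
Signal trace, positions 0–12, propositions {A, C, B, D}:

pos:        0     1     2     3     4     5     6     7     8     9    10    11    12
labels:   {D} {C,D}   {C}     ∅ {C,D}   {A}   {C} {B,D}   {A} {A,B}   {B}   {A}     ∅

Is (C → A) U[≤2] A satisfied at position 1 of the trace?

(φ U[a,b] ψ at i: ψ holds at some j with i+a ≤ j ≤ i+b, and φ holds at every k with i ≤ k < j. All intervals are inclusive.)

Need some j in [1,3] with A, and (C → A) at every k in [1,j-1].
  j=1: A false.
  j=2: A false.
  j=3: A false.
No j in the window works → until fails.

False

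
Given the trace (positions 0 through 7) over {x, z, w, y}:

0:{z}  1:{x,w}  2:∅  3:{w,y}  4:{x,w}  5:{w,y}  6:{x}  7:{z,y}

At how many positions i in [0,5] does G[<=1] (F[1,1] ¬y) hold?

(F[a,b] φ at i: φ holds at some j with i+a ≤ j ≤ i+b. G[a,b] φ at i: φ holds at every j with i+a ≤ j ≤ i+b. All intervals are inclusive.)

Evaluate at each i in [0,5]:
  i=0: ✓ (all of [0,1])
  i=1: ✗ (fails at j=2)
  i=2: ✗ (fails at j=2)
  i=3: ✗ (fails at j=4)
  i=4: ✗ (fails at j=4)
  i=5: ✗ (fails at j=6)
Positions where it holds: {0} → 1.

1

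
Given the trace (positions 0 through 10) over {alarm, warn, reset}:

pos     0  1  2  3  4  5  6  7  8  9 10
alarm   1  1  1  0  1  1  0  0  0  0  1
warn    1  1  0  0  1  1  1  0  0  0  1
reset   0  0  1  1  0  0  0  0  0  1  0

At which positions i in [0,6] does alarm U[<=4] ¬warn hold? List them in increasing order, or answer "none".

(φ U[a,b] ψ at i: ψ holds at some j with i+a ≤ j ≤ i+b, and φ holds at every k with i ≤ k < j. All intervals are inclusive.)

Evaluate at each i in [0,6]:
  i=0: ✓ (rhs at j=2; lhs holds on [0,1])
  i=1: ✓ (rhs at j=2; lhs holds on [1,1])
  i=2: ✓ (rhs at j=2)
  i=3: ✓ (rhs at j=3)
  i=4: ✗ (lhs fails at k=6 before rhs at j=7)
  i=5: ✗ (lhs fails at k=6 before rhs at j=7)
  i=6: ✗ (lhs fails at k=6 before rhs at j=7)

0, 1, 2, 3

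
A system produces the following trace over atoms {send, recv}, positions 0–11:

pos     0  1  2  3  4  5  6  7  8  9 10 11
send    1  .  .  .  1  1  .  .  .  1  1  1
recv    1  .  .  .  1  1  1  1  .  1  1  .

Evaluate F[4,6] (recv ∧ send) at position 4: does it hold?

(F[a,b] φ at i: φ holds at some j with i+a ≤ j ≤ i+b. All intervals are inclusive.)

True

Check (recv ∧ send) at each j in [8,10]:
  j=8: false
  j=9: true
  j=10: true
Found at j=9 → formula holds.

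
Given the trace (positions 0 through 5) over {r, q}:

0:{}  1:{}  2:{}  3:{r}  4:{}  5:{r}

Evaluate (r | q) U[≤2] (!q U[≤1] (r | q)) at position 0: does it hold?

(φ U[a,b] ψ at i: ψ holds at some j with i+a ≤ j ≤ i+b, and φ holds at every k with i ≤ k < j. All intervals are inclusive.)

Need some j in [0,2] with (!q U[≤1] (r | q)), and (r | q) at every k in [0,j-1].
  j=0: (!q U[≤1] (r | q)) — fails.
  j=1: (!q U[≤1] (r | q)) — fails.
  j=2: (!q U[≤1] (r | q)) holds, but (r | q) fails at k=0 → not this j.
No j in the window works → until fails.

False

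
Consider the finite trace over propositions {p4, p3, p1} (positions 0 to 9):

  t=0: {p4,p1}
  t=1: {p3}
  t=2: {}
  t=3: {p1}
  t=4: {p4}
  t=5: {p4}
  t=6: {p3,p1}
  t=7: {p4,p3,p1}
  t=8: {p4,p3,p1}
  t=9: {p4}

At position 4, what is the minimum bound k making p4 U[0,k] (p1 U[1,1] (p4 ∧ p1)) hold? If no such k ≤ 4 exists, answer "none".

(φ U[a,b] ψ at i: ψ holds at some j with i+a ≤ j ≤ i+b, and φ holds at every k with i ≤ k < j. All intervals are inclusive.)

2

Need earliest j ≥ 4 with (p1 U[1,1] (p4 ∧ p1)), and p4 at every k in [4,j-1].
  j=4: rhs fails.
  j=5: rhs fails.
  j=6: rhs holds; lhs holds on [4,5]. k = 2.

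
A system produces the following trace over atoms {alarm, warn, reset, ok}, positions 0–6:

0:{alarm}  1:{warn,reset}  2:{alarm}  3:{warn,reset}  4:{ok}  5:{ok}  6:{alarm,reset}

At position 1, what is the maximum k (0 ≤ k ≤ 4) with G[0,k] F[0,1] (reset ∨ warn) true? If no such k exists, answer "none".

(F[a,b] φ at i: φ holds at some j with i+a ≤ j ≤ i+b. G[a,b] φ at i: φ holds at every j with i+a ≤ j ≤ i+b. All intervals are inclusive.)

F[0,1] (reset ∨ warn) must hold from j=1 onward; find where it first fails.
  j=1: holds
  j=2: holds
  j=3: holds
  j=4: fails
Holds on [1,3], so largest k = 2.

2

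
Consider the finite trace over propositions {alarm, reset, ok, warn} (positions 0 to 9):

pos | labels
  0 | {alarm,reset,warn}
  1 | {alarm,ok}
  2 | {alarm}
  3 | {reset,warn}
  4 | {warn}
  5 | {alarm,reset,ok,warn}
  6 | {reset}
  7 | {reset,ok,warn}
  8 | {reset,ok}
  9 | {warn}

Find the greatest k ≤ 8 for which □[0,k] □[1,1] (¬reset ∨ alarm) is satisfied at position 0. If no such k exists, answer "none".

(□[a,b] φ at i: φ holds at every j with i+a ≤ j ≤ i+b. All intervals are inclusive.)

1

□[1,1] (¬reset ∨ alarm) must hold from j=0 onward; find where it first fails.
  j=0: holds
  j=1: holds
  j=2: fails
Holds on [0,1], so largest k = 1.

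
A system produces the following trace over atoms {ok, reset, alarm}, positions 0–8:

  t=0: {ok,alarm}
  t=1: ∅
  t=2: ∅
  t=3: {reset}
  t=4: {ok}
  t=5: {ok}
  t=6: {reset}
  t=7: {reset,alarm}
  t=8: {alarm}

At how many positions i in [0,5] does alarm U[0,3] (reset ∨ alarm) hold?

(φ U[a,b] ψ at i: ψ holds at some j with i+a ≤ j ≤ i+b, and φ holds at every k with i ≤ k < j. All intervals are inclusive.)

2

Evaluate at each i in [0,5]:
  i=0: ✓ (rhs at j=0)
  i=1: ✗ (lhs fails at k=1 before rhs at j=3)
  i=2: ✗ (lhs fails at k=2 before rhs at j=3)
  i=3: ✓ (rhs at j=3)
  i=4: ✗ (lhs fails at k=4 before rhs at j=6)
  i=5: ✗ (lhs fails at k=5 before rhs at j=6)
Positions where it holds: {0, 3} → 2.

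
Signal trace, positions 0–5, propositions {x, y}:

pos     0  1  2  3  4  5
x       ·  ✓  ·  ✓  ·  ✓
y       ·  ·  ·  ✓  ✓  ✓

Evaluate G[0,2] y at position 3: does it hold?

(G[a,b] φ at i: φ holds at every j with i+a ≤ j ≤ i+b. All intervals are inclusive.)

Check y at every j in [3,5]:
  j=3: true
  j=4: true
  j=5: true
All positions satisfy it → formula holds.

Yes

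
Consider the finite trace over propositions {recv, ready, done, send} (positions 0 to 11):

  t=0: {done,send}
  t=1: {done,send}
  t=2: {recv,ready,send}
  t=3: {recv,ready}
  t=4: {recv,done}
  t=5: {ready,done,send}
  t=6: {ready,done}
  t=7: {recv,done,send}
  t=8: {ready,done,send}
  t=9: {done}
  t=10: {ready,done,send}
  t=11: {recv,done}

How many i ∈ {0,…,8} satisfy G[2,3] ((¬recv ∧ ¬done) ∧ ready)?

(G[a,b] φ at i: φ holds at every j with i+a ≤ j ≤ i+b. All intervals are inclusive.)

Evaluate at each i in [0,8]:
  i=0: ✗ (fails at j=2)
  i=1: ✗ (fails at j=3)
  i=2: ✗ (fails at j=4)
  i=3: ✗ (fails at j=5)
  i=4: ✗ (fails at j=6)
  i=5: ✗ (fails at j=7)
  i=6: ✗ (fails at j=8)
  i=7: ✗ (fails at j=9)
  i=8: ✗ (fails at j=10)
Positions where it holds: {} → 0.

0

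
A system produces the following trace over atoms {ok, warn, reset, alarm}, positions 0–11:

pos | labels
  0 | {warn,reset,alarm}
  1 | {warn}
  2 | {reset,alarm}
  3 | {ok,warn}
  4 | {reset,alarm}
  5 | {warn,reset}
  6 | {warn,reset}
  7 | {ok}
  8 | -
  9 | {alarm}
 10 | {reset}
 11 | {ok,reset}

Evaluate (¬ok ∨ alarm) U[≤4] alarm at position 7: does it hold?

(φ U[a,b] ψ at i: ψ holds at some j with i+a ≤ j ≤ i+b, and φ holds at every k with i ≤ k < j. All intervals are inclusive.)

Need some j in [7,11] with alarm, and (¬ok ∨ alarm) at every k in [7,j-1].
  j=7: alarm false.
  j=8: alarm false.
  j=9: alarm holds, but (¬ok ∨ alarm) fails at k=7 → not this j.
  j=10: alarm false.
  j=11: alarm false.
No j in the window works → until fails.

Does not hold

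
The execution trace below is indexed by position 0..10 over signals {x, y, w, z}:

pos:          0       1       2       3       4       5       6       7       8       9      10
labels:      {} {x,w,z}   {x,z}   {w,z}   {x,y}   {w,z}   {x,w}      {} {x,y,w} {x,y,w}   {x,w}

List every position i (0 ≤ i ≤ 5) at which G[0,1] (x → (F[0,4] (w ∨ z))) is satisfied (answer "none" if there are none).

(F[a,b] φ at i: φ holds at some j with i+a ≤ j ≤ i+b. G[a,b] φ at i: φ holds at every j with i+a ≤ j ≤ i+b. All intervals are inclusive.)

Evaluate at each i in [0,5]:
  i=0: ✓ (all of [0,1])
  i=1: ✓ (all of [1,2])
  i=2: ✓ (all of [2,3])
  i=3: ✓ (all of [3,4])
  i=4: ✓ (all of [4,5])
  i=5: ✓ (all of [5,6])

0, 1, 2, 3, 4, 5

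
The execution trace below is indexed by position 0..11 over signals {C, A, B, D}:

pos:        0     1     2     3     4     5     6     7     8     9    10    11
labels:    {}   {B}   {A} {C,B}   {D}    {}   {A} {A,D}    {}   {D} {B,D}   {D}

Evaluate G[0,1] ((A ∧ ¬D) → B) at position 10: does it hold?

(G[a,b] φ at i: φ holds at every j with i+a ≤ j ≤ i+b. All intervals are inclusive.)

Holds

Check ((A ∧ ¬D) → B) at every j in [10,11]:
  j=10: antecedent false → ✓
  j=11: antecedent false → ✓
All positions satisfy it → formula holds.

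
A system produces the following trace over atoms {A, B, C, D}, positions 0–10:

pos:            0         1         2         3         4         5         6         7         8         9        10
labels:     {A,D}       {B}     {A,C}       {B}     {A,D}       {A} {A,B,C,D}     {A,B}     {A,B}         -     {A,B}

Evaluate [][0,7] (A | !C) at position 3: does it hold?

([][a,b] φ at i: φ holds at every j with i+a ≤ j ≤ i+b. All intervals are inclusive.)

Check (A | !C) at every j in [3,10]:
  j=3: true
  j=4: true
  j=5: true
  j=6: true
  j=7: true
  j=8: true
  j=9: true
  j=10: true
All positions satisfy it → formula holds.

True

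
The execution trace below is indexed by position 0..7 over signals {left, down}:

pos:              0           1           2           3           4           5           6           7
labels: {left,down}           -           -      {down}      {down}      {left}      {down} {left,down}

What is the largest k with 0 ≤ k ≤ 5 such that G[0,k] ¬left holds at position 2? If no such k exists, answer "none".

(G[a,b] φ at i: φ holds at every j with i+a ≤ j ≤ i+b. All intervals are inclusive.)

2

¬left must hold from j=2 onward; find where it first fails.
  j=2: holds
  j=3: holds
  j=4: holds
  j=5: fails
Holds on [2,4], so largest k = 2.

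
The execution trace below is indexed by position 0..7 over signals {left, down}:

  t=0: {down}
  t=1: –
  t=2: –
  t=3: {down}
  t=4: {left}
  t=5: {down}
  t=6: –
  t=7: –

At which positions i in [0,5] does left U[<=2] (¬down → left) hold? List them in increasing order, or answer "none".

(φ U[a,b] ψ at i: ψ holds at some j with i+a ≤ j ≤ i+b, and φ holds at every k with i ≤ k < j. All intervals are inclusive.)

0, 3, 4, 5

Evaluate at each i in [0,5]:
  i=0: ✓ (rhs at j=0)
  i=1: ✗ (lhs fails at k=1 before rhs at j=3)
  i=2: ✗ (lhs fails at k=2 before rhs at j=3)
  i=3: ✓ (rhs at j=3)
  i=4: ✓ (rhs at j=4)
  i=5: ✓ (rhs at j=5)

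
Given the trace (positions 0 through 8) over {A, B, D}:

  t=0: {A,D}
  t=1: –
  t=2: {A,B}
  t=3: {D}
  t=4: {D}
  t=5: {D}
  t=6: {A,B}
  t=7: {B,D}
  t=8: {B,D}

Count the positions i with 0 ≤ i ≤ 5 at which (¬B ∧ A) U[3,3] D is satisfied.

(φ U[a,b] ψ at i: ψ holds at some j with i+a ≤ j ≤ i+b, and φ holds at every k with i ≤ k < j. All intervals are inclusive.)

0

Evaluate at each i in [0,5]:
  i=0: ✗ (lhs fails at k=1 before rhs at j=3)
  i=1: ✗ (lhs fails at k=1 before rhs at j=4)
  i=2: ✗ (lhs fails at k=2 before rhs at j=5)
  i=3: ✗ (no rhs in [6,6])
  i=4: ✗ (lhs fails at k=4 before rhs at j=7)
  i=5: ✗ (lhs fails at k=5 before rhs at j=8)
Positions where it holds: {} → 0.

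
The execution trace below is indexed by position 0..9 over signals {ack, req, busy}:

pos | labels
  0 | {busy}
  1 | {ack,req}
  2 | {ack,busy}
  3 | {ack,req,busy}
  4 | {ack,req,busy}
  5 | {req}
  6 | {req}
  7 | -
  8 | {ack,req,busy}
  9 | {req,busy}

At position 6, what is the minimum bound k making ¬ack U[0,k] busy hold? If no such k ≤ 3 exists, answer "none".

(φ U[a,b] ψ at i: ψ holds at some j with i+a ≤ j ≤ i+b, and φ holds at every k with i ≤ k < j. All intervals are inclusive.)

Need earliest j ≥ 6 with busy, and ¬ack at every k in [6,j-1].
  j=6: rhs fails.
  j=7: rhs fails.
  j=8: rhs holds; lhs holds on [6,7]. k = 2.

2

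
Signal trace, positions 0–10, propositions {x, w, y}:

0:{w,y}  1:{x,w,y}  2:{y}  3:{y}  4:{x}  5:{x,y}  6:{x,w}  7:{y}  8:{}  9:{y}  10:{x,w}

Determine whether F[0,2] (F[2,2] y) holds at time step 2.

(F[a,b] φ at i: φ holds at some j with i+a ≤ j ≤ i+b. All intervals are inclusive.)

Holds

Check F[2,2] y at each j in [2,4]:
  j=2: fails (none in [4,4])
  j=3: holds (witness at 5)
  j=4: fails (none in [6,6])
Found at j=3 → formula holds.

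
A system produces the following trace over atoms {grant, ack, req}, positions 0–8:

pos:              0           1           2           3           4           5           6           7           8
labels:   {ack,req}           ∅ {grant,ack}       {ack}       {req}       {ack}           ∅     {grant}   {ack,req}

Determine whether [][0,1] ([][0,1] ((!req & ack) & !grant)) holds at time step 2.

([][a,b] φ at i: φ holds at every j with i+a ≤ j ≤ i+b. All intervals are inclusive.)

Does not hold

Check [][0,1] ((!req & ack) & !grant) at every j in [2,3]:
  j=2: fails at 2
  j=3: fails at 4
Fails at j=2 → formula fails.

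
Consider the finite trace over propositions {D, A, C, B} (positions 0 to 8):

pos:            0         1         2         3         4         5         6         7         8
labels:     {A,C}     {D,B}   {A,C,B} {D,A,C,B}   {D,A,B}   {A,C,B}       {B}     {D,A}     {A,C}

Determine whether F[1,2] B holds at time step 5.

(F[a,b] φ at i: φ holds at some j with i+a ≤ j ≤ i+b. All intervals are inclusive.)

Check B at each j in [6,7]:
  j=6: true
  j=7: false
Found at j=6 → formula holds.

True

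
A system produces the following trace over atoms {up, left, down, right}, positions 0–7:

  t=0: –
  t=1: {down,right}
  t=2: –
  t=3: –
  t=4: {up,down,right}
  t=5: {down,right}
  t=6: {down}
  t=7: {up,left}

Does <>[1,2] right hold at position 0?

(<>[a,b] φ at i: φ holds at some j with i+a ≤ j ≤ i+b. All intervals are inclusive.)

Yes

Check right at each j in [1,2]:
  j=1: true
  j=2: false
Found at j=1 → formula holds.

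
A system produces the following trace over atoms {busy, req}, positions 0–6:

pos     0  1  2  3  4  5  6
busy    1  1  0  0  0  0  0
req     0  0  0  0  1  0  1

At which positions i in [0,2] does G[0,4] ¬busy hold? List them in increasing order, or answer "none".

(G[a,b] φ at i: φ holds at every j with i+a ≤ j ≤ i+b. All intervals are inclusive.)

Evaluate at each i in [0,2]:
  i=0: ✗ (fails at j=0)
  i=1: ✗ (fails at j=1)
  i=2: ✓ (all of [2,6])

2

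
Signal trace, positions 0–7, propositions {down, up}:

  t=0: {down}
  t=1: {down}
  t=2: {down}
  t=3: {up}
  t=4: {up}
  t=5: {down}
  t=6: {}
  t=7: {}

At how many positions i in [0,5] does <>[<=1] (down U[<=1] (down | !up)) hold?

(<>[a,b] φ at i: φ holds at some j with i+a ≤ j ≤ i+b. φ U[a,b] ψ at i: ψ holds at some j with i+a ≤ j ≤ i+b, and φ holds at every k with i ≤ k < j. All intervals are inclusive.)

5

Evaluate at each i in [0,5]:
  i=0: ✓ (witness j=0)
  i=1: ✓ (witness j=1)
  i=2: ✓ (witness j=2)
  i=3: ✗ (none in [3,4])
  i=4: ✓ (witness j=5)
  i=5: ✓ (witness j=5)
Positions where it holds: {0, 1, 2, 4, 5} → 5.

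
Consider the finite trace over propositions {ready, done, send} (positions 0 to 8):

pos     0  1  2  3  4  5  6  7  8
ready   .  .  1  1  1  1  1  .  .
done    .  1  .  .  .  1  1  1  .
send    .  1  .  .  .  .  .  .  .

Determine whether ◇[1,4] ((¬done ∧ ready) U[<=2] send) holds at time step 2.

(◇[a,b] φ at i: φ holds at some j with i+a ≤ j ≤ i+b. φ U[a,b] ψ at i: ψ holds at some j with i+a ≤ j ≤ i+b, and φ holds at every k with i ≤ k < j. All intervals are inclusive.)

No

Check ((¬done ∧ ready) U[<=2] send) at each j in [3,6]:
  j=3: fails
  j=4: fails
  j=5: fails
  j=6: fails
No position in the window satisfies it → formula fails.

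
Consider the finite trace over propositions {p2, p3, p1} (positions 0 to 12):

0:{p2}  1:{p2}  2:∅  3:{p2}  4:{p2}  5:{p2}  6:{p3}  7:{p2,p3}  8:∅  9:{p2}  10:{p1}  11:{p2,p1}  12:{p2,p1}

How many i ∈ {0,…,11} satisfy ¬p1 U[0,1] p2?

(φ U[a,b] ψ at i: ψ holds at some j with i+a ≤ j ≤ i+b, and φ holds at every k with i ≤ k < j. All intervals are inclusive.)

Evaluate at each i in [0,11]:
  i=0: ✓ (rhs at j=0)
  i=1: ✓ (rhs at j=1)
  i=2: ✓ (rhs at j=3; lhs holds on [2,2])
  i=3: ✓ (rhs at j=3)
  i=4: ✓ (rhs at j=4)
  i=5: ✓ (rhs at j=5)
  i=6: ✓ (rhs at j=7; lhs holds on [6,6])
  i=7: ✓ (rhs at j=7)
  i=8: ✓ (rhs at j=9; lhs holds on [8,8])
  i=9: ✓ (rhs at j=9)
  i=10: ✗ (lhs fails at k=10 before rhs at j=11)
  i=11: ✓ (rhs at j=11)
Positions where it holds: {0, 1, 2, 3, 4, 5, 6, 7, 8, 9, 11} → 11.

11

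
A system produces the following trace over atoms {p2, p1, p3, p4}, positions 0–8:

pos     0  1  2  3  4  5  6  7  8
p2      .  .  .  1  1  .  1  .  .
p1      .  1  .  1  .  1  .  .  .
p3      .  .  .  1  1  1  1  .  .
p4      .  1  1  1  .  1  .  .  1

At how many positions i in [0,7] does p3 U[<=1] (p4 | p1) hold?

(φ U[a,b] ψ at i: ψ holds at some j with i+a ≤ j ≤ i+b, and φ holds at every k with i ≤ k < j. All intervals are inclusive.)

Evaluate at each i in [0,7]:
  i=0: ✗ (lhs fails at k=0 before rhs at j=1)
  i=1: ✓ (rhs at j=1)
  i=2: ✓ (rhs at j=2)
  i=3: ✓ (rhs at j=3)
  i=4: ✓ (rhs at j=5; lhs holds on [4,4])
  i=5: ✓ (rhs at j=5)
  i=6: ✗ (no rhs in [6,7])
  i=7: ✗ (lhs fails at k=7 before rhs at j=8)
Positions where it holds: {1, 2, 3, 4, 5} → 5.

5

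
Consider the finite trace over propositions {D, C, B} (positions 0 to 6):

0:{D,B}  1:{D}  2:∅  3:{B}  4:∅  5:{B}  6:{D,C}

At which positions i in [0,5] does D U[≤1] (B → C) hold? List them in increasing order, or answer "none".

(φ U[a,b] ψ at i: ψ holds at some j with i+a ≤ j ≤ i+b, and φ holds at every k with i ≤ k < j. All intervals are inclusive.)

Evaluate at each i in [0,5]:
  i=0: ✓ (rhs at j=1; lhs holds on [0,0])
  i=1: ✓ (rhs at j=1)
  i=2: ✓ (rhs at j=2)
  i=3: ✗ (lhs fails at k=3 before rhs at j=4)
  i=4: ✓ (rhs at j=4)
  i=5: ✗ (lhs fails at k=5 before rhs at j=6)

0, 1, 2, 4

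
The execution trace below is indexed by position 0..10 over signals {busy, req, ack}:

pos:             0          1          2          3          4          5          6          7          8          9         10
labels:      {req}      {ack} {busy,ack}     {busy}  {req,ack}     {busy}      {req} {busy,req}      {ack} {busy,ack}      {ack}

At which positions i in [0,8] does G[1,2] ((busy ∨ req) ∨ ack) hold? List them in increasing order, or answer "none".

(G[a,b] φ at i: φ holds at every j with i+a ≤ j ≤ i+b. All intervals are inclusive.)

0, 1, 2, 3, 4, 5, 6, 7, 8

Evaluate at each i in [0,8]:
  i=0: ✓ (all of [1,2])
  i=1: ✓ (all of [2,3])
  i=2: ✓ (all of [3,4])
  i=3: ✓ (all of [4,5])
  i=4: ✓ (all of [5,6])
  i=5: ✓ (all of [6,7])
  i=6: ✓ (all of [7,8])
  i=7: ✓ (all of [8,9])
  i=8: ✓ (all of [9,10])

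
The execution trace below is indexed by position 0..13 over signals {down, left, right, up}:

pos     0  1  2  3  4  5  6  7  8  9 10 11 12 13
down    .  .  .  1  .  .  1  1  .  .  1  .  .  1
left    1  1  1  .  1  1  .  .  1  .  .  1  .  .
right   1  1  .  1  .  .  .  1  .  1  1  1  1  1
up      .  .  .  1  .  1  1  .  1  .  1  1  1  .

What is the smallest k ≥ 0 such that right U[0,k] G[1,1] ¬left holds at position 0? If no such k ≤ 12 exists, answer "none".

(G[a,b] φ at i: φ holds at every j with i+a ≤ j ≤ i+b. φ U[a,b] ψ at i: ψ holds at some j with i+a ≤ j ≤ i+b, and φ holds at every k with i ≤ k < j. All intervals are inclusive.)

2

Need earliest j ≥ 0 with G[1,1] ¬left, and right at every k in [0,j-1].
  j=0: rhs fails.
  j=1: rhs fails.
  j=2: rhs holds; lhs holds on [0,1]. k = 2.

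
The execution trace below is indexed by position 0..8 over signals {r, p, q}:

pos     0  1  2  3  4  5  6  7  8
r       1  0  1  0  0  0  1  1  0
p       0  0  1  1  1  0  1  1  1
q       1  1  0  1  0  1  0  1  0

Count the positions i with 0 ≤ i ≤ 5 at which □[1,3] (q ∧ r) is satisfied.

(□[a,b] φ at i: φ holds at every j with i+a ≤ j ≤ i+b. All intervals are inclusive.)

Evaluate at each i in [0,5]:
  i=0: ✗ (fails at j=1)
  i=1: ✗ (fails at j=2)
  i=2: ✗ (fails at j=3)
  i=3: ✗ (fails at j=4)
  i=4: ✗ (fails at j=5)
  i=5: ✗ (fails at j=6)
Positions where it holds: {} → 0.

0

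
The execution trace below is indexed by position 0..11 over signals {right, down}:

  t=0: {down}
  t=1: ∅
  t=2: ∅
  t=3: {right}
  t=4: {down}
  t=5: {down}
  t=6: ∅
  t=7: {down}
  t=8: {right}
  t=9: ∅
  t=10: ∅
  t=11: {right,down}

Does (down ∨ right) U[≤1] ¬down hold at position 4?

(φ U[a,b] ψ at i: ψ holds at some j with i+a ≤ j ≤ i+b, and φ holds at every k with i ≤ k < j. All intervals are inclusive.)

False

Need some j in [4,5] with ¬down, and (down ∨ right) at every k in [4,j-1].
  j=4: ¬down false.
  j=5: ¬down false.
No j in the window works → until fails.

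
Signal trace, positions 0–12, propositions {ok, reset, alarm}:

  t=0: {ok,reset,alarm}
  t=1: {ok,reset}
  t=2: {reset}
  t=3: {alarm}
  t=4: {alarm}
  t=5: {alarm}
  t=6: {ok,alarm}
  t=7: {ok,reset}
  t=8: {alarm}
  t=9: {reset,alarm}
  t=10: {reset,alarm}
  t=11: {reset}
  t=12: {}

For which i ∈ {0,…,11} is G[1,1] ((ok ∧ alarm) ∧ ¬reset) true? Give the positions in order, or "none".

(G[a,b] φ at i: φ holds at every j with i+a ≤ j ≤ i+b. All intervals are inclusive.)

Evaluate at each i in [0,11]:
  i=0: ✗ (fails at j=1)
  i=1: ✗ (fails at j=2)
  i=2: ✗ (fails at j=3)
  i=3: ✗ (fails at j=4)
  i=4: ✗ (fails at j=5)
  i=5: ✓ (all of [6,6])
  i=6: ✗ (fails at j=7)
  i=7: ✗ (fails at j=8)
  i=8: ✗ (fails at j=9)
  i=9: ✗ (fails at j=10)
  i=10: ✗ (fails at j=11)
  i=11: ✗ (fails at j=12)

5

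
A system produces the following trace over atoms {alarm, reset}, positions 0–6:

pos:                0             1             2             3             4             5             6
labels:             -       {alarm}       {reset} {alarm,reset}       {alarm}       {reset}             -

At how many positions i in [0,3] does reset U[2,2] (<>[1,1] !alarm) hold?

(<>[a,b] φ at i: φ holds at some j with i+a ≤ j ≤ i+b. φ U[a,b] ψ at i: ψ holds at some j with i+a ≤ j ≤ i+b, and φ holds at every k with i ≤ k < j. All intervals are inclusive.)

1

Evaluate at each i in [0,3]:
  i=0: ✗ (no rhs in [2,2])
  i=1: ✗ (no rhs in [3,3])
  i=2: ✓ (rhs at j=4; lhs holds on [2,3])
  i=3: ✗ (lhs fails at k=4 before rhs at j=5)
Positions where it holds: {2} → 1.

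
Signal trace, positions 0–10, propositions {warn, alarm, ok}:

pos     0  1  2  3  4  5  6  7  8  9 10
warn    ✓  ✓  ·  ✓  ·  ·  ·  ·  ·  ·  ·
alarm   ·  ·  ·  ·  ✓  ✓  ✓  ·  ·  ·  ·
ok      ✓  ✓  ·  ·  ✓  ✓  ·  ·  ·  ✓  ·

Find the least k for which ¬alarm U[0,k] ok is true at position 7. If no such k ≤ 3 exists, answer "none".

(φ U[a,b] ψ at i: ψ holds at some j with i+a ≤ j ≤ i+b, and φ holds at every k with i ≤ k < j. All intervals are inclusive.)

Need earliest j ≥ 7 with ok, and ¬alarm at every k in [7,j-1].
  j=7: rhs fails.
  j=8: rhs fails.
  j=9: rhs holds; lhs holds on [7,8]. k = 2.

2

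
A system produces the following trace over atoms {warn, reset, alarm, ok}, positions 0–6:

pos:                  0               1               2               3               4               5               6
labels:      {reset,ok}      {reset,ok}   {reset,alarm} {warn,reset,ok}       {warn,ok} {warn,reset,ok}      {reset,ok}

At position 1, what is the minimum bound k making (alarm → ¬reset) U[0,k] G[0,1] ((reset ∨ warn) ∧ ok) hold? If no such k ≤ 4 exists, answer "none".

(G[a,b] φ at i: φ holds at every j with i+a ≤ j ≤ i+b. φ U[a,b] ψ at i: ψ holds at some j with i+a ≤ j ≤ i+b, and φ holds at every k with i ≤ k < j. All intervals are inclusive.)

none

Need earliest j ≥ 1 with G[0,1] ((reset ∨ warn) ∧ ok), and (alarm → ¬reset) at every k in [1,j-1].
  j=1: rhs fails.
  j=2: rhs fails.
  j=3: rhs holds but lhs fails at k=2.
  j=4: rhs holds but lhs fails at k=2.
  j=5: rhs holds but lhs fails at k=2.
No witness within the range → none.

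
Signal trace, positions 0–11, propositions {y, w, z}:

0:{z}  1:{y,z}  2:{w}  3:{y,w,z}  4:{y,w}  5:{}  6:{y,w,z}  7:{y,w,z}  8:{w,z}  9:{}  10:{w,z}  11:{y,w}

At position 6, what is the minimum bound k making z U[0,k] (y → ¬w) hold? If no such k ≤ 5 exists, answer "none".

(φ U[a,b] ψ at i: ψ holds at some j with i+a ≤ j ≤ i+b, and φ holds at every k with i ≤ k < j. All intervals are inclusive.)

Need earliest j ≥ 6 with (y → ¬w), and z at every k in [6,j-1].
  j=6: rhs fails.
  j=7: rhs fails.
  j=8: rhs holds; lhs holds on [6,7]. k = 2.

2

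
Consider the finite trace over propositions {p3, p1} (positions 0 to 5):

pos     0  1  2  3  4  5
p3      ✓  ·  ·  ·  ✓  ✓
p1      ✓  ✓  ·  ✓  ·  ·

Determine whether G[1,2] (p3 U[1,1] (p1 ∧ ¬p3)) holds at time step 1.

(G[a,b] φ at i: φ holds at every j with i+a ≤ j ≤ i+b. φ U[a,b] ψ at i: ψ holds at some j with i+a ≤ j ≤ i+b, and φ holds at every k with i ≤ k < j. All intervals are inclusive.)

Does not hold

Check (p3 U[1,1] (p1 ∧ ¬p3)) at every j in [2,3]:
  j=2: fails
  j=3: fails
Fails at j=2 → formula fails.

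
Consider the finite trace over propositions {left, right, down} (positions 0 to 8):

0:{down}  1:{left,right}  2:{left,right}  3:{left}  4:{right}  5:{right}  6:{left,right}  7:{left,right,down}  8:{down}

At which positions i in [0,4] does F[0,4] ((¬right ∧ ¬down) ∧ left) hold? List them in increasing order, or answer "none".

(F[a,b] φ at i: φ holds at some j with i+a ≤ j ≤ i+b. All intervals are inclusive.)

0, 1, 2, 3

Evaluate at each i in [0,4]:
  i=0: ✓ (witness j=3)
  i=1: ✓ (witness j=3)
  i=2: ✓ (witness j=3)
  i=3: ✓ (witness j=3)
  i=4: ✗ (none in [4,8])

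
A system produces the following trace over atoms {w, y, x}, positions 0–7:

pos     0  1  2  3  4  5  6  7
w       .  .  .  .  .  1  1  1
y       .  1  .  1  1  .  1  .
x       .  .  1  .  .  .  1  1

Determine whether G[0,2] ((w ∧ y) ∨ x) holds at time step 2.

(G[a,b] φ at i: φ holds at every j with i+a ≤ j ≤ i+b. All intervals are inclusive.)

Check ((w ∧ y) ∨ x) at every j in [2,4]:
  j=2: true
  j=3: false
  j=4: false
Fails at j=3 → formula fails.

Does not hold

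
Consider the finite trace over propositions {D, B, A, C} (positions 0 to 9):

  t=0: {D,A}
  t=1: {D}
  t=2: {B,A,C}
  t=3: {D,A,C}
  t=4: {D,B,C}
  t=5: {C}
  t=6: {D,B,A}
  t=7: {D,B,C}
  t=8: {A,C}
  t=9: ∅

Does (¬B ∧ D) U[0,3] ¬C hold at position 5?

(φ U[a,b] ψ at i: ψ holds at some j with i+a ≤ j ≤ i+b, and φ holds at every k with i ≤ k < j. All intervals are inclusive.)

Need some j in [5,8] with ¬C, and (¬B ∧ D) at every k in [5,j-1].
  j=5: ¬C false.
  j=6: ¬C holds, but (¬B ∧ D) fails at k=5 → not this j.
  j=7: ¬C false.
  j=8: ¬C false.
No j in the window works → until fails.

Does not hold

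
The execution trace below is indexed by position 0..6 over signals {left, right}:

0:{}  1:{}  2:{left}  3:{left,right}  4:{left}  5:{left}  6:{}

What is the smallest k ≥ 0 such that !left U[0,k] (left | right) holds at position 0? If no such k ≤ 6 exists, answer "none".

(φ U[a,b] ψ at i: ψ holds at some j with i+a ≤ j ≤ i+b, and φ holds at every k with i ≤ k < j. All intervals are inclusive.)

2

Need earliest j ≥ 0 with (left | right), and !left at every k in [0,j-1].
  j=0: rhs fails.
  j=1: rhs fails.
  j=2: rhs holds; lhs holds on [0,1]. k = 2.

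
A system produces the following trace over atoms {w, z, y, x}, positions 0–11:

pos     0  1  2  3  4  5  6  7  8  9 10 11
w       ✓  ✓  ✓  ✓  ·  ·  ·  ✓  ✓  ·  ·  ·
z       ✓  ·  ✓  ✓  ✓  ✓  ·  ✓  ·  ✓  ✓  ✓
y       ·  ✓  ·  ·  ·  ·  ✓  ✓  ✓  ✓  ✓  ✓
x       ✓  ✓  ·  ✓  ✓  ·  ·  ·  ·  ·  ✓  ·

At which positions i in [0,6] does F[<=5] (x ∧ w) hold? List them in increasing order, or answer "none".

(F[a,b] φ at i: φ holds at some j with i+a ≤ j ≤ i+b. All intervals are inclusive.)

0, 1, 2, 3

Evaluate at each i in [0,6]:
  i=0: ✓ (witness j=0)
  i=1: ✓ (witness j=1)
  i=2: ✓ (witness j=3)
  i=3: ✓ (witness j=3)
  i=4: ✗ (none in [4,9])
  i=5: ✗ (none in [5,10])
  i=6: ✗ (none in [6,11])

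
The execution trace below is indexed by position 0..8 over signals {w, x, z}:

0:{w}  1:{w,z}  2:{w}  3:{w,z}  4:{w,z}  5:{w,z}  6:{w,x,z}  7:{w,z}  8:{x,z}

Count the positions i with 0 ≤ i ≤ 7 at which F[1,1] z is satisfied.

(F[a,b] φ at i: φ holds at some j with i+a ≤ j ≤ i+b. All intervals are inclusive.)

Evaluate at each i in [0,7]:
  i=0: ✓ (witness j=1)
  i=1: ✗ (none in [2,2])
  i=2: ✓ (witness j=3)
  i=3: ✓ (witness j=4)
  i=4: ✓ (witness j=5)
  i=5: ✓ (witness j=6)
  i=6: ✓ (witness j=7)
  i=7: ✓ (witness j=8)
Positions where it holds: {0, 2, 3, 4, 5, 6, 7} → 7.

7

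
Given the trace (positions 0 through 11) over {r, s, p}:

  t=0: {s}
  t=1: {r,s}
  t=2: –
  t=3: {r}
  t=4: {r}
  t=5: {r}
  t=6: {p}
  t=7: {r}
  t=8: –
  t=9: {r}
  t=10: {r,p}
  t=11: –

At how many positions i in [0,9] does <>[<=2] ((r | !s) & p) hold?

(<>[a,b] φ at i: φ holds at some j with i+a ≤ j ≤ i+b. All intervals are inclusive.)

5

Evaluate at each i in [0,9]:
  i=0: ✗ (none in [0,2])
  i=1: ✗ (none in [1,3])
  i=2: ✗ (none in [2,4])
  i=3: ✗ (none in [3,5])
  i=4: ✓ (witness j=6)
  i=5: ✓ (witness j=6)
  i=6: ✓ (witness j=6)
  i=7: ✗ (none in [7,9])
  i=8: ✓ (witness j=10)
  i=9: ✓ (witness j=10)
Positions where it holds: {4, 5, 6, 8, 9} → 5.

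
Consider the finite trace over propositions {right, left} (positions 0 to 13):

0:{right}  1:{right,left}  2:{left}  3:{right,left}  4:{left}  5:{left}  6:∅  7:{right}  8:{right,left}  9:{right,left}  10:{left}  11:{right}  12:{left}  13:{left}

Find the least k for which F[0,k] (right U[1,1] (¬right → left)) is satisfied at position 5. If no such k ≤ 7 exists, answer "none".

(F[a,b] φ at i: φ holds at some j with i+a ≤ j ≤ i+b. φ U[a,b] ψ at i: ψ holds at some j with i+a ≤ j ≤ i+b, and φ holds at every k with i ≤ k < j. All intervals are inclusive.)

2

Scan j = 5,6,… for (right U[1,1] (¬right → left)):
  j=5: fails
  j=6: fails
  j=7: holds
First hit at j=7, so smallest k = 7-5 = 2.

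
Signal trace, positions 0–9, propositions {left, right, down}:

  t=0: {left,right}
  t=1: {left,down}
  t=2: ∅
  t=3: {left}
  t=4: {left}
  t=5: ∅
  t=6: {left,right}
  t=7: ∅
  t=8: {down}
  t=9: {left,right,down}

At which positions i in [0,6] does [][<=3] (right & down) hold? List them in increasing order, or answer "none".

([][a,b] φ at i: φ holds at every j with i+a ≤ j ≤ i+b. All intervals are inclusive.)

none

Evaluate at each i in [0,6]:
  i=0: ✗ (fails at j=0)
  i=1: ✗ (fails at j=1)
  i=2: ✗ (fails at j=2)
  i=3: ✗ (fails at j=3)
  i=4: ✗ (fails at j=4)
  i=5: ✗ (fails at j=5)
  i=6: ✗ (fails at j=6)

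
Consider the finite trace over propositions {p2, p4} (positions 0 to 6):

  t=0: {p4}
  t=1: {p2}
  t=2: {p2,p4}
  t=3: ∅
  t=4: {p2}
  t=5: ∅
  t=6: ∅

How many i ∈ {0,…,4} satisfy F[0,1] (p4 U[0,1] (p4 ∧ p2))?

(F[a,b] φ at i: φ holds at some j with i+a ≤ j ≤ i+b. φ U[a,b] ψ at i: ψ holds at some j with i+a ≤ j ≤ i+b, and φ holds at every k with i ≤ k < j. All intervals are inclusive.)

2

Evaluate at each i in [0,4]:
  i=0: ✗ (none in [0,1])
  i=1: ✓ (witness j=2)
  i=2: ✓ (witness j=2)
  i=3: ✗ (none in [3,4])
  i=4: ✗ (none in [4,5])
Positions where it holds: {1, 2} → 2.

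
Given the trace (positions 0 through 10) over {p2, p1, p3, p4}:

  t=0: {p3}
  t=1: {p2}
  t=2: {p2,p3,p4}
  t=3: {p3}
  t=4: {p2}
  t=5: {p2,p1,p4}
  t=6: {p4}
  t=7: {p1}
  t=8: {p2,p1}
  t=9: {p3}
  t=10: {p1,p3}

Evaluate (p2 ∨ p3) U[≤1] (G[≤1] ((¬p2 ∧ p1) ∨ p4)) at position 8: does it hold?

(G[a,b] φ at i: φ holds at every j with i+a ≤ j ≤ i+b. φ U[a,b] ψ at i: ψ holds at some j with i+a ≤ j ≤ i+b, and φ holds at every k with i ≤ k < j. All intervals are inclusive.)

Need some j in [8,9] with G[≤1] ((¬p2 ∧ p1) ∨ p4), and (p2 ∨ p3) at every k in [8,j-1].
  j=8: G[≤1] ((¬p2 ∧ p1) ∨ p4) — fails at 8.
  j=9: G[≤1] ((¬p2 ∧ p1) ∨ p4) — fails at 9.
No j in the window works → until fails.

No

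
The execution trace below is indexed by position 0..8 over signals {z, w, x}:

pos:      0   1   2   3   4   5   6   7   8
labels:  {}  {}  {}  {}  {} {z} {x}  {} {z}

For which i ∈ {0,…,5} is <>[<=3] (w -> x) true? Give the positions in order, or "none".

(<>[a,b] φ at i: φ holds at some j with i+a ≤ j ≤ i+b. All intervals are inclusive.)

Evaluate at each i in [0,5]:
  i=0: ✓ (witness j=0)
  i=1: ✓ (witness j=1)
  i=2: ✓ (witness j=2)
  i=3: ✓ (witness j=3)
  i=4: ✓ (witness j=4)
  i=5: ✓ (witness j=5)

0, 1, 2, 3, 4, 5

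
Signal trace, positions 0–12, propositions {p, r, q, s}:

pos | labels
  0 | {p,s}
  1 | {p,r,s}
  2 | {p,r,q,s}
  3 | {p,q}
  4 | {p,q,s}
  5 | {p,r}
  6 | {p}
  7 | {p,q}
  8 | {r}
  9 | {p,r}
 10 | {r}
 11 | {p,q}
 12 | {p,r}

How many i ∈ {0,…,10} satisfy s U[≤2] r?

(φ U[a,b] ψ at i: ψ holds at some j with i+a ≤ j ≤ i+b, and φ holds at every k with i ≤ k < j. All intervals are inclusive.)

8

Evaluate at each i in [0,10]:
  i=0: ✓ (rhs at j=1; lhs holds on [0,0])
  i=1: ✓ (rhs at j=1)
  i=2: ✓ (rhs at j=2)
  i=3: ✗ (lhs fails at k=3 before rhs at j=5)
  i=4: ✓ (rhs at j=5; lhs holds on [4,4])
  i=5: ✓ (rhs at j=5)
  i=6: ✗ (lhs fails at k=6 before rhs at j=8)
  i=7: ✗ (lhs fails at k=7 before rhs at j=8)
  i=8: ✓ (rhs at j=8)
  i=9: ✓ (rhs at j=9)
  i=10: ✓ (rhs at j=10)
Positions where it holds: {0, 1, 2, 4, 5, 8, 9, 10} → 8.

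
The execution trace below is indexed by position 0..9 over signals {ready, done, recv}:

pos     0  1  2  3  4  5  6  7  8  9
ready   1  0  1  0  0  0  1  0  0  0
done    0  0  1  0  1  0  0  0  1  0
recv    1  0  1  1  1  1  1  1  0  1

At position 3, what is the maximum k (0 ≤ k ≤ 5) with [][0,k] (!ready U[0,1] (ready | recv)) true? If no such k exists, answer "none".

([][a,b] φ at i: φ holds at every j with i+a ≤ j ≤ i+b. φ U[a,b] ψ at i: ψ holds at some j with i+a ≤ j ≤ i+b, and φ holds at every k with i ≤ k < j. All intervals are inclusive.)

5

(!ready U[0,1] (ready | recv)) must hold from j=3 onward; find where it first fails.
  j=3: holds
  j=4: holds
  j=5: holds
  j=6: holds
  j=7: holds
  j=8: holds
Holds through j=8; largest k = 5.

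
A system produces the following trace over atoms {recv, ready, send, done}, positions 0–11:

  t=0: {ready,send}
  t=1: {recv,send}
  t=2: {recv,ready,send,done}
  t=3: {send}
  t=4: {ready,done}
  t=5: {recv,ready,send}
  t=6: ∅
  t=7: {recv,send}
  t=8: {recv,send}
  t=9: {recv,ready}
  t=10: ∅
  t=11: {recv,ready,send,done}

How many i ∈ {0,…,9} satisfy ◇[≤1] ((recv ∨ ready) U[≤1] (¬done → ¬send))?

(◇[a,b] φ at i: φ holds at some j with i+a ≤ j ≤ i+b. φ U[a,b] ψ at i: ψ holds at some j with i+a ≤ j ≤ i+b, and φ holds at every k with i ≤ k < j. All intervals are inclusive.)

Evaluate at each i in [0,9]:
  i=0: ✓ (witness j=1)
  i=1: ✓ (witness j=1)
  i=2: ✓ (witness j=2)
  i=3: ✓ (witness j=4)
  i=4: ✓ (witness j=4)
  i=5: ✓ (witness j=5)
  i=6: ✓ (witness j=6)
  i=7: ✓ (witness j=8)
  i=8: ✓ (witness j=8)
  i=9: ✓ (witness j=9)
Positions where it holds: {0, 1, 2, 3, 4, 5, 6, 7, 8, 9} → 10.

10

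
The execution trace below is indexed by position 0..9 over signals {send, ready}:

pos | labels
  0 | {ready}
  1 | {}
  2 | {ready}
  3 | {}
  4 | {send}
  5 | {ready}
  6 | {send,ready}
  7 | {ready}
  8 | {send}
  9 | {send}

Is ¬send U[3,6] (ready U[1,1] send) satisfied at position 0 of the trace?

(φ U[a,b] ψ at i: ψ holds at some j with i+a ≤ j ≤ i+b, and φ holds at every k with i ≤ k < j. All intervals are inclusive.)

No

Need some j in [3,6] with (ready U[1,1] send), and ¬send at every k in [0,j-1].
  j=3: (ready U[1,1] send) — fails.
  j=4: (ready U[1,1] send) — fails.
  j=5: (ready U[1,1] send) holds, but ¬send fails at k=4 → not this j.
  j=6: (ready U[1,1] send) — fails.
No j in the window works → until fails.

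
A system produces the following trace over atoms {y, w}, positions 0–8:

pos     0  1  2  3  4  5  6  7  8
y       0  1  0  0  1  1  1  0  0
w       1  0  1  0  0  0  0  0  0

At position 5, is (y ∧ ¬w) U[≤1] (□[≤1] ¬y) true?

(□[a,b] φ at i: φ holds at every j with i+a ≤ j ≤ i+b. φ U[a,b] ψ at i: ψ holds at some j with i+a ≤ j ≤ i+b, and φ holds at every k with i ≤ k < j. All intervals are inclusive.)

Need some j in [5,6] with □[≤1] ¬y, and (y ∧ ¬w) at every k in [5,j-1].
  j=5: □[≤1] ¬y — fails at 5.
  j=6: □[≤1] ¬y — fails at 6.
No j in the window works → until fails.

No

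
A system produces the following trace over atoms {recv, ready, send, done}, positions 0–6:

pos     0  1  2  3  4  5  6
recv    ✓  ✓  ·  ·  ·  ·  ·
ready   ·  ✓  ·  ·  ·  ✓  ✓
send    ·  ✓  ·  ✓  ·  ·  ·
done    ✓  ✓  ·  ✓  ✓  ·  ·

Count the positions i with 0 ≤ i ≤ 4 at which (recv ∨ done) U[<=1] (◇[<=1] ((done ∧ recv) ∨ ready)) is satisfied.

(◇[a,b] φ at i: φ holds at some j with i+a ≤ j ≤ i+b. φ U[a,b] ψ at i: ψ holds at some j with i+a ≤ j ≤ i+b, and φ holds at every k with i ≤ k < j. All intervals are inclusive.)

Evaluate at each i in [0,4]:
  i=0: ✓ (rhs at j=0)
  i=1: ✓ (rhs at j=1)
  i=2: ✗ (no rhs in [2,3])
  i=3: ✓ (rhs at j=4; lhs holds on [3,3])
  i=4: ✓ (rhs at j=4)
Positions where it holds: {0, 1, 3, 4} → 4.

4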